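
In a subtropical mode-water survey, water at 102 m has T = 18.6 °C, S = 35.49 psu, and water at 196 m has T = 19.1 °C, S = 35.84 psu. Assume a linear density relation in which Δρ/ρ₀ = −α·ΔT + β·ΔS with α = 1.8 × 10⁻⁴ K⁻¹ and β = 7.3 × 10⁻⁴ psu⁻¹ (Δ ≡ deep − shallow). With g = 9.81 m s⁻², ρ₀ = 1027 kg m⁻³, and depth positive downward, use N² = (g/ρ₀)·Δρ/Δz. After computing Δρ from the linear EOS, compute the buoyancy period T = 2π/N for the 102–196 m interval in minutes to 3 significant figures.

ΔT = +0.5 K, ΔS = +0.35 psu (deep − shallow).
Δρ/ρ₀ = −αΔT + βΔS = -9.00 × 10⁻⁵ + 2.555 × 10⁻⁴ = 1.655 × 10⁻⁴, so Δρ ≈ 0.1700 kg m⁻³.
N² = (g/ρ₀)·Δρ/Δz = g·(Δρ/ρ₀)/Δz = 9.81 × 1.655 × 10⁻⁴ / 94 = 1.7272 × 10⁻⁵ s⁻².
N = √(1.7272 × 10⁻⁵) = 4.1560 × 10⁻³ rad s⁻¹ → T = 2π/N = 1.5118 × 10³ s = 25.197 min ≈ 25.2 min.

25.2 min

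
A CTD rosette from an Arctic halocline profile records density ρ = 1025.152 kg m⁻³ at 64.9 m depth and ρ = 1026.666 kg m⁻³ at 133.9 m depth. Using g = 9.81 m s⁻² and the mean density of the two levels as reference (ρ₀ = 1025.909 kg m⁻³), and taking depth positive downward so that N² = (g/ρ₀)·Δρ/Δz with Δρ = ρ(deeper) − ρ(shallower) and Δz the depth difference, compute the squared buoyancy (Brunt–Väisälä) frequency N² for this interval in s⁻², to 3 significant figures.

2.10 × 10⁻⁴ s⁻²

Δρ = 1026.666 − 1025.152 = 1.514 kg m⁻³ over Δz = 133.9 − 64.9 = 69 m.
N² = (9.81/1025.909) × (1.514/69) = 2.0982 × 10⁻⁴ s⁻² ≈ 2.10 × 10⁻⁴ s⁻².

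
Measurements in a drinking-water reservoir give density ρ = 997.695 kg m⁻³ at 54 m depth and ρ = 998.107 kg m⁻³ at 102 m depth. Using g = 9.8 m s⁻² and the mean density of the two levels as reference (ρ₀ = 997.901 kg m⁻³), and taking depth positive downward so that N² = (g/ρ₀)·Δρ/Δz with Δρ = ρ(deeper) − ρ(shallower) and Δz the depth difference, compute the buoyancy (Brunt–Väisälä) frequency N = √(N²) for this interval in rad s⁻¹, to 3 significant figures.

Δρ = 998.107 − 997.695 = 0.412 kg m⁻³ over Δz = 102 − 54 = 48 m.
N² = (9.8/997.901) × (0.412/48) = 8.4294 × 10⁻⁵ s⁻².
N = √(8.4294 × 10⁻⁵) = 9.1812 × 10⁻³ rad s⁻¹ ≈ 9.18 × 10⁻³ rad s⁻¹.

9.18 × 10⁻³ rad s⁻¹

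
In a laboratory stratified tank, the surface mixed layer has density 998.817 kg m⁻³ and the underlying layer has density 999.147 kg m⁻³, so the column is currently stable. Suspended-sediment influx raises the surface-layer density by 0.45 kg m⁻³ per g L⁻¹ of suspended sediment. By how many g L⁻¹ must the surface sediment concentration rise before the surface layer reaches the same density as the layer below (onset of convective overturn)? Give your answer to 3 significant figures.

0.733 g L⁻¹

Density deficit of the surface layer: 999.147 − 998.817 = 0.33 kg m⁻³.
Required change = 0.33 / 0.45 = 0.733 g L⁻¹.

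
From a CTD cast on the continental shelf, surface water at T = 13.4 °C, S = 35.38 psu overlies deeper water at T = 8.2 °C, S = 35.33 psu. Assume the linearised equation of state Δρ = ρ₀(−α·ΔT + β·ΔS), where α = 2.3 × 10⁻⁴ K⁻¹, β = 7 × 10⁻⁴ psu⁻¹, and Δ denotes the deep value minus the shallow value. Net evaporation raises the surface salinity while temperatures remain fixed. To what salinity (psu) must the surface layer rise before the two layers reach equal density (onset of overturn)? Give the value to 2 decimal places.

Neutral buoyancy requires −α(T_deep − T_surf) + β(S_deep − S_surf′) = 0.
S_surf′ = S_deep − (α/β)·ΔT = 35.33 − (2.3 × 10⁻⁴/7 × 10⁻⁴)·(-5.2) = 37.0386 psu.
Increase required: 37.0386 − 35.38 = 1.6586 psu.

37.04 psu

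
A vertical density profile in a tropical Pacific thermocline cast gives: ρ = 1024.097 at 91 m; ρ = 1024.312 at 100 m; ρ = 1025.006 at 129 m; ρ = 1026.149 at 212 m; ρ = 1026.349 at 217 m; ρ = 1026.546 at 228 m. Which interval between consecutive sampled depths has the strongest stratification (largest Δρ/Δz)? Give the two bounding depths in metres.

Compute the density gradient over each adjacent pair:
  91–100 m: Δρ/Δz = 0.215/9 = 0.024 kg m⁻⁴
  100–129 m: Δρ/Δz = 0.694/29 = 0.024 kg m⁻⁴
  129–212 m: Δρ/Δz = 1.143/83 = 0.014 kg m⁻⁴
  212–217 m: Δρ/Δz = 0.200/5 = 0.040 kg m⁻⁴
  217–228 m: Δρ/Δz = 0.197/11 = 0.018 kg m⁻⁴
The largest gradient is in the 212–217 m interval — the pycnocline.

212–217 m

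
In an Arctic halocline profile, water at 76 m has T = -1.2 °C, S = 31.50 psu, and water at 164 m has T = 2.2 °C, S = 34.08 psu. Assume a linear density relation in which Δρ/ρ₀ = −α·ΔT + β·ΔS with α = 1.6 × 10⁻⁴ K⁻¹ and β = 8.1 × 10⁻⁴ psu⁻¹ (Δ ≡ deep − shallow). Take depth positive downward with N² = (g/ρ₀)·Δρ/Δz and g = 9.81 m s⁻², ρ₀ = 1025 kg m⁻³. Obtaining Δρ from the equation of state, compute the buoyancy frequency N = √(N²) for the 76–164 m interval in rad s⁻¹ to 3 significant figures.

ΔT = +3.4 K, ΔS = +2.58 psu (deep − shallow).
Δρ/ρ₀ = −αΔT + βΔS = -5.44 × 10⁻⁴ + 2.0898 × 10⁻³ = 1.5458 × 10⁻³, so Δρ ≈ 1.584 kg m⁻³.
N² = (g/ρ₀)·Δρ/Δz = g·(Δρ/ρ₀)/Δz = 9.81 × 1.5458 × 10⁻³ / 88 = 1.7232 × 10⁻⁴ s⁻².
N = √(1.7232 × 10⁻⁴) = 0.013127 rad s⁻¹ ≈ 0.0131 rad s⁻¹.

0.0131 rad s⁻¹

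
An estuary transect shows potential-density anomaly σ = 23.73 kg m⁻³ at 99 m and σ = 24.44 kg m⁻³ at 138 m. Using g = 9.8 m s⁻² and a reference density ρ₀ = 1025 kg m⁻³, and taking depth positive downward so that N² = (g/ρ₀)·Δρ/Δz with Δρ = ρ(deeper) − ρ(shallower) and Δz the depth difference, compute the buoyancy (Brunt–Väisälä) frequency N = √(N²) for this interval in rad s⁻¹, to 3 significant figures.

0.0132 rad s⁻¹

Δρ = 1024.44 − 1023.73 = 0.71 kg m⁻³ over Δz = 138 − 99 = 39 m.
N² = (9.8/1025) × (0.71/39) = 1.7406 × 10⁻⁴ s⁻².
N = √(1.7406 × 10⁻⁴) = 0.013193 rad s⁻¹ ≈ 0.0132 rad s⁻¹.
A positive N² confirms static stability across the interval.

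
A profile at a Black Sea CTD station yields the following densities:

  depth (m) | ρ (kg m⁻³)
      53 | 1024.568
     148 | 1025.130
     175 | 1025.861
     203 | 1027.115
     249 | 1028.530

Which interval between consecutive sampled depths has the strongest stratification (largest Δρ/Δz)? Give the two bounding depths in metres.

Compute the density gradient over each adjacent pair:
  53–148 m: Δρ/Δz = 0.562/95 = 5.9 × 10⁻³ kg m⁻⁴
  148–175 m: Δρ/Δz = 0.731/27 = 0.027 kg m⁻⁴
  175–203 m: Δρ/Δz = 1.254/28 = 0.045 kg m⁻⁴
  203–249 m: Δρ/Δz = 1.415/46 = 0.031 kg m⁻⁴
The largest gradient is in the 175–203 m interval — the pycnocline.

175–203 m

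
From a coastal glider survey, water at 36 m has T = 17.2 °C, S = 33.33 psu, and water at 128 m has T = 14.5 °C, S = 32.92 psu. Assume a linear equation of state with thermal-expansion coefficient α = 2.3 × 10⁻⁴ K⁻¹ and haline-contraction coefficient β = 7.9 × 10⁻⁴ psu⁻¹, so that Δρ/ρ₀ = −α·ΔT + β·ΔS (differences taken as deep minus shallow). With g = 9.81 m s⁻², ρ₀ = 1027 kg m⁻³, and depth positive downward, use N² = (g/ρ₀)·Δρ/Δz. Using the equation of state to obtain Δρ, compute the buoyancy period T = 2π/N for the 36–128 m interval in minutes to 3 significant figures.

18.6 min

ΔT = -2.7 K, ΔS = -0.41 psu (deep − shallow).
Δρ/ρ₀ = −αΔT + βΔS = 6.21 × 10⁻⁴ − 3.239 × 10⁻⁴ = 2.971 × 10⁻⁴, so Δρ ≈ 0.3051 kg m⁻³.
N² = (g/ρ₀)·Δρ/Δz = g·(Δρ/ρ₀)/Δz = 9.81 × 2.971 × 10⁻⁴ / 92 = 3.1680 × 10⁻⁵ s⁻².
N = √(3.1680 × 10⁻⁵) = 5.6285 × 10⁻³ rad s⁻¹ → T = 2π/N = 1.1163 × 10³ s = 18.605 min ≈ 18.6 min.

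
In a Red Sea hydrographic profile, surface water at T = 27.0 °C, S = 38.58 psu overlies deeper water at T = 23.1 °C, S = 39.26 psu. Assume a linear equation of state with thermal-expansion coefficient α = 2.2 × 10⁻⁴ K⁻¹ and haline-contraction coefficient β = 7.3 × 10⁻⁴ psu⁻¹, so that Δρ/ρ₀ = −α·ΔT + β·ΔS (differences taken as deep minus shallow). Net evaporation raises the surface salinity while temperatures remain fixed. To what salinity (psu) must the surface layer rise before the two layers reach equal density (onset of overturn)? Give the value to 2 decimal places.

40.44 psu

Neutral buoyancy requires −α(T_deep − T_surf) + β(S_deep − S_surf′) = 0.
S_surf′ = S_deep − (α/β)·ΔT = 39.26 − (2.2 × 10⁻⁴/7.3 × 10⁻⁴)·(-3.9) = 40.4353 psu.
Increase required: 40.4353 − 38.58 = 1.8553 psu.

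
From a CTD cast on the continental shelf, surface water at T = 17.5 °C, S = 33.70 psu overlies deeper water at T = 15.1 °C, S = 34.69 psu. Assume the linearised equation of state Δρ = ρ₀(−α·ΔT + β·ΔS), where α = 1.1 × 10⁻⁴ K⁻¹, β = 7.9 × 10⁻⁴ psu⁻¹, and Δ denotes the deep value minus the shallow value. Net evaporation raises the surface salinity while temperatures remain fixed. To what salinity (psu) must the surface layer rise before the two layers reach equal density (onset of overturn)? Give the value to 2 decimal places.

35.02 psu

Neutral buoyancy requires −α(T_deep − T_surf) + β(S_deep − S_surf′) = 0.
S_surf′ = S_deep − (α/β)·ΔT = 34.69 − (1.1 × 10⁻⁴/7.9 × 10⁻⁴)·(-2.4) = 35.0242 psu.
Increase required: 35.0242 − 33.70 = 1.3242 psu.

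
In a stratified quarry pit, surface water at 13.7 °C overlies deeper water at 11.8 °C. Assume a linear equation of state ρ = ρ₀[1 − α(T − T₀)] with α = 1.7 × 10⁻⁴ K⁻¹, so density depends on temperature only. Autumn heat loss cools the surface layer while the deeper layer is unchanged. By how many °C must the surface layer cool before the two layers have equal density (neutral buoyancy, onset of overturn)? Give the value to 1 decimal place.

With temperature the only control, equal density requires T_surf′ = T_deep.
T_surf′ = 11.8 °C.
Cooling required: 13.7 − 11.8 = 1.9 °C.

1.9 °C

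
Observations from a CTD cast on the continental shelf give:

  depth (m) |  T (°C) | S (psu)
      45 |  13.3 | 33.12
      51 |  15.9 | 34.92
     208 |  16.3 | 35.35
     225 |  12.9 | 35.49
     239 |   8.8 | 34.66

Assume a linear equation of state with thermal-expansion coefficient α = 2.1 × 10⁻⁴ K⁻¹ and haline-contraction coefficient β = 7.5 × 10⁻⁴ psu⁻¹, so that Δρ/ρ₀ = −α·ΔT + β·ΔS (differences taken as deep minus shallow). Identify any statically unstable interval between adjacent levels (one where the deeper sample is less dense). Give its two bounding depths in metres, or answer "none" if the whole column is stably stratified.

none

Evaluate Δρ/ρ₀ = −αΔT + βΔS across each adjacent pair:
  45–51 m: −αΔT+βΔS = −(2.1 × 10⁻⁴)(+2.6)+(7.5 × 10⁻⁴)(+1.80) = 8.0 × 10⁻⁴ → stable
  51–208 m: −αΔT+βΔS = −(2.1 × 10⁻⁴)(+0.4)+(7.5 × 10⁻⁴)(+0.43) = 2.4 × 10⁻⁴ → stable
  208–225 m: −αΔT+βΔS = −(2.1 × 10⁻⁴)(-3.4)+(7.5 × 10⁻⁴)(+0.14) = 8.2 × 10⁻⁴ → stable
  225–239 m: −αΔT+βΔS = −(2.1 × 10⁻⁴)(-4.1)+(7.5 × 10⁻⁴)(-0.83) = 2.4 × 10⁻⁴ → stable
Every interval has Δρ > 0: the column is stably stratified throughout.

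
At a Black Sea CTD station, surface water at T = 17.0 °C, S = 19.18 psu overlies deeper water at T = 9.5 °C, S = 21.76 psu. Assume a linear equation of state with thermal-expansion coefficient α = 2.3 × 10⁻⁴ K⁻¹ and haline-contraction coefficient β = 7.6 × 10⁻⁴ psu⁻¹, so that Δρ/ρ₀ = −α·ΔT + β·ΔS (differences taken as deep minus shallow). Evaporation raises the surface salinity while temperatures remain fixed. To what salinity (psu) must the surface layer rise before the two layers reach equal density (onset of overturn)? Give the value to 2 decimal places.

Neutral buoyancy requires −α(T_deep − T_surf) + β(S_deep − S_surf′) = 0.
S_surf′ = S_deep − (α/β)·ΔT = 21.76 − (2.3 × 10⁻⁴/7.6 × 10⁻⁴)·(-7.5) = 24.0297 psu.
Increase required: 24.0297 − 19.18 = 4.8497 psu.

24.03 psu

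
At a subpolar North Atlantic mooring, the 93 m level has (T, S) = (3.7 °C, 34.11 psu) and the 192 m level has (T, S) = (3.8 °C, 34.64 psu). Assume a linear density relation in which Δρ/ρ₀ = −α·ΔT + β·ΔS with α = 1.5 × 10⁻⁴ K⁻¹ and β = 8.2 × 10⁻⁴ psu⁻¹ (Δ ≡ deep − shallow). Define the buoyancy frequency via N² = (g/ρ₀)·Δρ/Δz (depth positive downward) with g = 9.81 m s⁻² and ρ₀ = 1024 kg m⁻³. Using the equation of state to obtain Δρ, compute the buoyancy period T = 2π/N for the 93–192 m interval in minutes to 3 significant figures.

ΔT = +0.1 K, ΔS = +0.53 psu (deep − shallow).
Δρ/ρ₀ = −αΔT + βΔS = -1.50 × 10⁻⁵ + 4.346 × 10⁻⁴ = 4.196 × 10⁻⁴, so Δρ ≈ 0.4297 kg m⁻³.
N² = (g/ρ₀)·Δρ/Δz = g·(Δρ/ρ₀)/Δz = 9.81 × 4.196 × 10⁻⁴ / 99 = 4.1579 × 10⁻⁵ s⁻².
N = √(4.1579 × 10⁻⁵) = 6.4482 × 10⁻³ rad s⁻¹ → T = 2π/N = 974.41 s = 16.240 min ≈ 16.2 min.

16.2 min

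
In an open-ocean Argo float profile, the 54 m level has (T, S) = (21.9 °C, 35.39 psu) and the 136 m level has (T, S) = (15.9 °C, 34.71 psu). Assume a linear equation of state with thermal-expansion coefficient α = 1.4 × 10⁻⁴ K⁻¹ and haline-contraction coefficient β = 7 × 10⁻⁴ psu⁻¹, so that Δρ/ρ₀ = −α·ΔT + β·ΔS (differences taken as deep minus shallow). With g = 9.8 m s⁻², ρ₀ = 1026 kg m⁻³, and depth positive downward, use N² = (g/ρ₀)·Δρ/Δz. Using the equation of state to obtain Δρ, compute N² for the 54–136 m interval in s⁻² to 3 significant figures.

ΔT = -6.0 K, ΔS = -0.68 psu (deep − shallow).
Δρ/ρ₀ = −αΔT + βΔS = 8.40 × 10⁻⁴ − 4.76 × 10⁻⁴ = 3.64 × 10⁻⁴, so Δρ ≈ 0.3735 kg m⁻³.
N² = (g/ρ₀)·Δρ/Δz = g·(Δρ/ρ₀)/Δz = 9.8 × 3.64 × 10⁻⁴ / 82 = 4.3502 × 10⁻⁵ s⁻² ≈ 4.35 × 10⁻⁵ s⁻².

4.35 × 10⁻⁵ s⁻²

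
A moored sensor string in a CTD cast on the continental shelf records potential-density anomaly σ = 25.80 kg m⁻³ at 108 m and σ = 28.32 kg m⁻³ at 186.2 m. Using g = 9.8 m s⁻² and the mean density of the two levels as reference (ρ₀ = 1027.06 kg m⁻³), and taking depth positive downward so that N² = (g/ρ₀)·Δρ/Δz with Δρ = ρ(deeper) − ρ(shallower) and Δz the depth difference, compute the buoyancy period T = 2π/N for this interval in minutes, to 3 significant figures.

5.97 min

Δρ = 1028.32 − 1025.80 = 2.52 kg m⁻³ over Δz = 186.2 − 108 = 78.2 m.
N² = (9.8/1027.06) × (2.52/78.2) = 3.0749 × 10⁻⁴ s⁻².
N = √(3.0749 × 10⁻⁴) = 0.017535 rad s⁻¹, so T = 2π/N = 358.32 s = 5.9720 min ≈ 5.97 min.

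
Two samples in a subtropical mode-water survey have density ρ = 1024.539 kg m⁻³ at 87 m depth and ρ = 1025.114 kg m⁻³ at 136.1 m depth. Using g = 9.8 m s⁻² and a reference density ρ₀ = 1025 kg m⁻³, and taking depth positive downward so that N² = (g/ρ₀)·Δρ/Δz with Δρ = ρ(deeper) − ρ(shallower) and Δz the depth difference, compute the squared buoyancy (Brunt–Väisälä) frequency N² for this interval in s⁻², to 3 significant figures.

1.12 × 10⁻⁴ s⁻²

Δρ = 1025.114 − 1024.539 = 0.575 kg m⁻³ over Δz = 136.1 − 87 = 49.1 m.
N² = (9.8/1025) × (0.575/49.1) = 1.1197 × 10⁻⁴ s⁻² ≈ 1.12 × 10⁻⁴ s⁻².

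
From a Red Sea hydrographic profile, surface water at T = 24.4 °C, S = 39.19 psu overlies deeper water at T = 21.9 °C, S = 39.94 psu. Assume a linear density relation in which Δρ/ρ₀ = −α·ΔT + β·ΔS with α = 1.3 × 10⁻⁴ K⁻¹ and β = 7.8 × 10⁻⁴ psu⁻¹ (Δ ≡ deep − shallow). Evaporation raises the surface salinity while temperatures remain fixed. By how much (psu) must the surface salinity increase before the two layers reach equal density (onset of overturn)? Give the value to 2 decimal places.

1.17 psu

Neutral buoyancy requires −α(T_deep − T_surf) + β(S_deep − S_surf′) = 0.
S_surf′ = S_deep − (α/β)·ΔT = 39.94 − (1.3 × 10⁻⁴/7.8 × 10⁻⁴)·(-2.5) = 40.3567 psu.
Increase required: 40.3567 − 39.19 = 1.1667 psu.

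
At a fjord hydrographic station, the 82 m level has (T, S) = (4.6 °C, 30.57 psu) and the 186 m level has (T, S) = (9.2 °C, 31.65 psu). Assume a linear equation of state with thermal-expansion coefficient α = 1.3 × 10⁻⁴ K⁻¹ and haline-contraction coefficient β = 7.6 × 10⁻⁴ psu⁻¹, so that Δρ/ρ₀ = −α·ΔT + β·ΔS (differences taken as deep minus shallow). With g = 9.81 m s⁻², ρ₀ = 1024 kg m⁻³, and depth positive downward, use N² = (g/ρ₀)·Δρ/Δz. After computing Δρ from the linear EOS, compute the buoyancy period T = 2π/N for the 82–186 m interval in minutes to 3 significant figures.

22.8 min

ΔT = +4.6 K, ΔS = +1.08 psu (deep − shallow).
Δρ/ρ₀ = −αΔT + βΔS = -5.98 × 10⁻⁴ + 8.208 × 10⁻⁴ = 2.228 × 10⁻⁴, so Δρ ≈ 0.2281 kg m⁻³.
N² = (g/ρ₀)·Δρ/Δz = g·(Δρ/ρ₀)/Δz = 9.81 × 2.228 × 10⁻⁴ / 104 = 2.1016 × 10⁻⁵ s⁻².
N = √(2.1016 × 10⁻⁵) = 4.5843 × 10⁻³ rad s⁻¹ → T = 2π/N = 1.3706 × 10³ s = 22.843 min ≈ 22.8 min.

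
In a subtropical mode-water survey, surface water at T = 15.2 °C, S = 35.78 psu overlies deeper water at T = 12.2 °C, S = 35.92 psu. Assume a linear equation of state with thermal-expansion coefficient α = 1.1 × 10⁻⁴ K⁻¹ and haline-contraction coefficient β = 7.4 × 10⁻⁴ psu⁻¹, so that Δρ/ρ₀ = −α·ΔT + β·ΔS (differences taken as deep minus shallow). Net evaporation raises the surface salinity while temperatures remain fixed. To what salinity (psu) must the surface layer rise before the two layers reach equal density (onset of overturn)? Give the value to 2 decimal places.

Neutral buoyancy requires −α(T_deep − T_surf) + β(S_deep − S_surf′) = 0.
S_surf′ = S_deep − (α/β)·ΔT = 35.92 − (1.1 × 10⁻⁴/7.4 × 10⁻⁴)·(-3.0) = 36.3659 psu.
Increase required: 36.3659 − 35.78 = 0.5859 psu.

36.37 psu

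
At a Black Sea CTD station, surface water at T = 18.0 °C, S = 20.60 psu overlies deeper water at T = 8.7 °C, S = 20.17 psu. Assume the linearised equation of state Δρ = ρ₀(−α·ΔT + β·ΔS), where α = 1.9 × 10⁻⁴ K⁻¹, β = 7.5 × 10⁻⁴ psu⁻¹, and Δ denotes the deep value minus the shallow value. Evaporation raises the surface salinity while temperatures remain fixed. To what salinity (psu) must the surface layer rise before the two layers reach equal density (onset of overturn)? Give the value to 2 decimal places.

Neutral buoyancy requires −α(T_deep − T_surf) + β(S_deep − S_surf′) = 0.
S_surf′ = S_deep − (α/β)·ΔT = 20.17 − (1.9 × 10⁻⁴/7.5 × 10⁻⁴)·(-9.3) = 22.5260 psu.
Increase required: 22.5260 − 20.60 = 1.9260 psu.

22.53 psu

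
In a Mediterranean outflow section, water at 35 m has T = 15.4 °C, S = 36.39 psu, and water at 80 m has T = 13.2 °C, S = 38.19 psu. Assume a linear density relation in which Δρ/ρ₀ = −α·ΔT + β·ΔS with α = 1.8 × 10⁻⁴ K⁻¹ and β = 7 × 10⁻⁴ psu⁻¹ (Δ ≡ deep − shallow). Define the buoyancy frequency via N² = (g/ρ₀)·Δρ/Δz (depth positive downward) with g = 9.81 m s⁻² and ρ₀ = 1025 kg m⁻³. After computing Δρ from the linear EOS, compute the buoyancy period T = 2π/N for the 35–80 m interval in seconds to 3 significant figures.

331 s

ΔT = -2.2 K, ΔS = +1.80 psu (deep − shallow).
Δρ/ρ₀ = −αΔT + βΔS = 3.96 × 10⁻⁴ + 1.26 × 10⁻³ = 1.656 × 10⁻³, so Δρ ≈ 1.697 kg m⁻³.
N² = (g/ρ₀)·Δρ/Δz = g·(Δρ/ρ₀)/Δz = 9.81 × 1.656 × 10⁻³ / 45 = 3.6101 × 10⁻⁴ s⁻².
N = √(3.6101 × 10⁻⁴) = 0.019000 rad s⁻¹ → T = 2π/N = 330.69 s ≈ 331 s.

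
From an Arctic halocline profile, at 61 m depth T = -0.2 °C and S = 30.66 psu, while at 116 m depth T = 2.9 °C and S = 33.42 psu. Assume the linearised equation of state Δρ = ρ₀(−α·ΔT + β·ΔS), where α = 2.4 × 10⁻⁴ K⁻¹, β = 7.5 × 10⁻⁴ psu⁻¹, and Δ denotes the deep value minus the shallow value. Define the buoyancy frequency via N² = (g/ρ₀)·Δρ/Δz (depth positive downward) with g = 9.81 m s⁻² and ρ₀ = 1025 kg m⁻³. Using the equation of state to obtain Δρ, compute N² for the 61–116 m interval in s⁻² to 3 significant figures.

2.37 × 10⁻⁴ s⁻²

ΔT = +3.1 K, ΔS = +2.76 psu (deep − shallow).
Δρ/ρ₀ = −αΔT + βΔS = -7.44 × 10⁻⁴ + 2.07 × 10⁻³ = 1.326 × 10⁻³, so Δρ ≈ 1.359 kg m⁻³.
N² = (g/ρ₀)·Δρ/Δz = g·(Δρ/ρ₀)/Δz = 9.81 × 1.326 × 10⁻³ / 55 = 2.3651 × 10⁻⁴ s⁻² ≈ 2.37 × 10⁻⁴ s⁻².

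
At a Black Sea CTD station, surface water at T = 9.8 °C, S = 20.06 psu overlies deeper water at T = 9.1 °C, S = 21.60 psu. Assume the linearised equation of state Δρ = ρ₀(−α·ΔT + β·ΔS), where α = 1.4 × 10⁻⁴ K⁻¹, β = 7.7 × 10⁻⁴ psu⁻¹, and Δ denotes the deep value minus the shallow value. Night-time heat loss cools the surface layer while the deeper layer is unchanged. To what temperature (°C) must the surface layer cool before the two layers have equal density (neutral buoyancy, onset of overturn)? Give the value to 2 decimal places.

Neutral buoyancy requires Δρ = 0, i.e. −α(T_deep − T_surf′) + β(S_deep − S_surf) = 0.
T_surf′ = T_deep − (β/α)·ΔS = 9.1 − (7.7 × 10⁻⁴/1.4 × 10⁻⁴)·(+1.54) = 0.6300 °C.
Cooling required: 9.8 − (0.6300) = 9.1700 °C.

0.63 °C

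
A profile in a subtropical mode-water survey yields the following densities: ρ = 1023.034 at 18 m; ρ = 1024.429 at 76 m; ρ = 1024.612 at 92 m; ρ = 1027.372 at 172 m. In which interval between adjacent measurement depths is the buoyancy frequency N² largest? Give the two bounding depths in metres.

92–172 m

Compute the density gradient over each adjacent pair:
  18–76 m: Δρ/Δz = 1.395/58 = 0.024 kg m⁻⁴
  76–92 m: Δρ/Δz = 0.183/16 = 0.011 kg m⁻⁴
  92–172 m: Δρ/Δz = 2.760/80 = 0.034 kg m⁻⁴
The largest gradient is in the 92–172 m interval — the pycnocline.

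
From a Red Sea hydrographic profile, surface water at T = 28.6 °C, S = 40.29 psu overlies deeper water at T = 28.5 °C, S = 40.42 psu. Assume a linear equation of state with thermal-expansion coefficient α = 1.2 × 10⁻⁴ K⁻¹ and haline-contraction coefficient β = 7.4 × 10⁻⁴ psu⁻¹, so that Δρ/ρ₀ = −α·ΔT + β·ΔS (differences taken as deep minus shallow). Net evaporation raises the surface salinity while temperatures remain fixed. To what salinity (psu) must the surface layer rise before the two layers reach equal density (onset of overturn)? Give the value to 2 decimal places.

Neutral buoyancy requires −α(T_deep − T_surf) + β(S_deep − S_surf′) = 0.
S_surf′ = S_deep − (α/β)·ΔT = 40.42 − (1.2 × 10⁻⁴/7.4 × 10⁻⁴)·(-0.1) = 40.4362 psu.
Increase required: 40.4362 − 40.29 = 0.1462 psu.

40.44 psu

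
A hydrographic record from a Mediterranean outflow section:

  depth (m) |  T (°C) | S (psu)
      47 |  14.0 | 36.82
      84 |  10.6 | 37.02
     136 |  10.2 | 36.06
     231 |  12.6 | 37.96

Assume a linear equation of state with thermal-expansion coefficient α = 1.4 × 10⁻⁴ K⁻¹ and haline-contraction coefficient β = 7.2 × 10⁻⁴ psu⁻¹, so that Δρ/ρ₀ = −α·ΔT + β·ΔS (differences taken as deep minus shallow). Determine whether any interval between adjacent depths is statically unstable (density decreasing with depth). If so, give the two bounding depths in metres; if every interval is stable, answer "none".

84–136 m

Evaluate Δρ/ρ₀ = −αΔT + βΔS across each adjacent pair:
  47–84 m: −αΔT+βΔS = −(1.4 × 10⁻⁴)(-3.4)+(7.2 × 10⁻⁴)(+0.20) = 6.2 × 10⁻⁴ → stable
  84–136 m: −αΔT+βΔS = −(1.4 × 10⁻⁴)(-0.4)+(7.2 × 10⁻⁴)(-0.96) = -6.4 × 10⁻⁴ → UNSTABLE
  136–231 m: −αΔT+βΔS = −(1.4 × 10⁻⁴)(+2.4)+(7.2 × 10⁻⁴)(+1.90) = 1.0 × 10⁻³ → stable
The 84–136 m interval has Δρ < 0: lighter water underlies denser water.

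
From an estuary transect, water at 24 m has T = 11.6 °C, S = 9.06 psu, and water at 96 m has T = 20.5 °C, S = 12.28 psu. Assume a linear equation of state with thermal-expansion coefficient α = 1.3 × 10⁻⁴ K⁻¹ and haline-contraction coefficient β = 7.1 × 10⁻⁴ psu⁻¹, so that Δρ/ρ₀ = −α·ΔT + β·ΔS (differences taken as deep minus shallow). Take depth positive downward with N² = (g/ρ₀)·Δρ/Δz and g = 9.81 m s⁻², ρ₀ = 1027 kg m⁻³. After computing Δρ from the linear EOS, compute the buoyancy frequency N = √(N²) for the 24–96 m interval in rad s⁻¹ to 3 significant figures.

0.0124 rad s⁻¹

ΔT = +8.9 K, ΔS = +3.22 psu (deep − shallow).
Δρ/ρ₀ = −αΔT + βΔS = -1.157 × 10⁻³ + 2.2862 × 10⁻³ = 1.1292 × 10⁻³, so Δρ ≈ 1.160 kg m⁻³.
N² = (g/ρ₀)·Δρ/Δz = g·(Δρ/ρ₀)/Δz = 9.81 × 1.1292 × 10⁻³ / 72 = 1.5385 × 10⁻⁴ s⁻².
N = √(1.5385 × 10⁻⁴) = 0.012404 rad s⁻¹ ≈ 0.0124 rad s⁻¹.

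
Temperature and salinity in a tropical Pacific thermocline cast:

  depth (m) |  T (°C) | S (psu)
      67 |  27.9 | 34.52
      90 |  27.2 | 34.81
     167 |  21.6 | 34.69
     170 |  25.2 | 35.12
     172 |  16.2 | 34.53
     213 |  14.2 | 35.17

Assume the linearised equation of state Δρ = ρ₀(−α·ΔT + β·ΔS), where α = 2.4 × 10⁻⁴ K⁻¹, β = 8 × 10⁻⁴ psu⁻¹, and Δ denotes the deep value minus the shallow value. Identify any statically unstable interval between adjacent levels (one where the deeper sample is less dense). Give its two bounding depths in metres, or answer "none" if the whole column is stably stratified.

Evaluate Δρ/ρ₀ = −αΔT + βΔS across each adjacent pair:
  67–90 m: −αΔT+βΔS = −(2.4 × 10⁻⁴)(-0.7)+(8 × 10⁻⁴)(+0.29) = 4.0 × 10⁻⁴ → stable
  90–167 m: −αΔT+βΔS = −(2.4 × 10⁻⁴)(-5.6)+(8 × 10⁻⁴)(-0.12) = 1.2 × 10⁻³ → stable
  167–170 m: −αΔT+βΔS = −(2.4 × 10⁻⁴)(+3.6)+(8 × 10⁻⁴)(+0.43) = -5.2 × 10⁻⁴ → UNSTABLE
  170–172 m: −αΔT+βΔS = −(2.4 × 10⁻⁴)(-9.0)+(8 × 10⁻⁴)(-0.59) = 1.7 × 10⁻³ → stable
  172–213 m: −αΔT+βΔS = −(2.4 × 10⁻⁴)(-2.0)+(8 × 10⁻⁴)(+0.64) = 9.9 × 10⁻⁴ → stable
The 167–170 m interval has Δρ < 0: lighter water underlies denser water.

167–170 m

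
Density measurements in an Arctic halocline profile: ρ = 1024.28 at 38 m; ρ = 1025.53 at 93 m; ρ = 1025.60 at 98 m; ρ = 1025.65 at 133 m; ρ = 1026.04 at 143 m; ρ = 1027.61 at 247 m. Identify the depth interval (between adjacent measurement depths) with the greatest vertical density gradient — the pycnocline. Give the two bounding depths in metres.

133–143 m

Compute the density gradient over each adjacent pair:
  38–93 m: Δρ/Δz = 1.25/55 = 0.023 kg m⁻⁴
  93–98 m: Δρ/Δz = 0.07/5 = 0.014 kg m⁻⁴
  98–133 m: Δρ/Δz = 0.05/35 = 1.4 × 10⁻³ kg m⁻⁴
  133–143 m: Δρ/Δz = 0.39/10 = 0.039 kg m⁻⁴
  143–247 m: Δρ/Δz = 1.57/104 = 0.015 kg m⁻⁴
The largest gradient is in the 133–143 m interval — the pycnocline.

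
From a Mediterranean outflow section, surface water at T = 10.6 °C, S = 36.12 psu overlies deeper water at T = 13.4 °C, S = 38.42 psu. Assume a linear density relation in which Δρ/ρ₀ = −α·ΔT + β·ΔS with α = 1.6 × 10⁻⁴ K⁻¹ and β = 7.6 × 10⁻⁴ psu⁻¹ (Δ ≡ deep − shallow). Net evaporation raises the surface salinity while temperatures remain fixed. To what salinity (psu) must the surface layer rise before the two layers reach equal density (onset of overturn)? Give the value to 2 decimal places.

37.83 psu

Neutral buoyancy requires −α(T_deep − T_surf) + β(S_deep − S_surf′) = 0.
S_surf′ = S_deep − (α/β)·ΔT = 38.42 − (1.6 × 10⁻⁴/7.6 × 10⁻⁴)·(+2.8) = 37.8305 psu.
Increase required: 37.8305 − 36.12 = 1.7105 psu.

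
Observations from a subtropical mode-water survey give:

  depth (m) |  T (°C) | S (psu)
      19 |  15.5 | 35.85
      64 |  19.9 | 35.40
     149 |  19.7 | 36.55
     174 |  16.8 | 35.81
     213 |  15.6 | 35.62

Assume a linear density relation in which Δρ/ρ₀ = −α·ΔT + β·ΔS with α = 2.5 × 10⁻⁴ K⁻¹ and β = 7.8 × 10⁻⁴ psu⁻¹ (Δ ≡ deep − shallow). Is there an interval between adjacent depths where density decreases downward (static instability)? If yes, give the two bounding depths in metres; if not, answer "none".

Evaluate Δρ/ρ₀ = −αΔT + βΔS across each adjacent pair:
  19–64 m: −αΔT+βΔS = −(2.5 × 10⁻⁴)(+4.4)+(7.8 × 10⁻⁴)(-0.45) = -1.5 × 10⁻³ → UNSTABLE
  64–149 m: −αΔT+βΔS = −(2.5 × 10⁻⁴)(-0.2)+(7.8 × 10⁻⁴)(+1.15) = 9.5 × 10⁻⁴ → stable
  149–174 m: −αΔT+βΔS = −(2.5 × 10⁻⁴)(-2.9)+(7.8 × 10⁻⁴)(-0.74) = 1.5 × 10⁻⁴ → stable
  174–213 m: −αΔT+βΔS = −(2.5 × 10⁻⁴)(-1.2)+(7.8 × 10⁻⁴)(-0.19) = 1.5 × 10⁻⁴ → stable
The 19–64 m interval has Δρ < 0: lighter water underlies denser water.

19–64 m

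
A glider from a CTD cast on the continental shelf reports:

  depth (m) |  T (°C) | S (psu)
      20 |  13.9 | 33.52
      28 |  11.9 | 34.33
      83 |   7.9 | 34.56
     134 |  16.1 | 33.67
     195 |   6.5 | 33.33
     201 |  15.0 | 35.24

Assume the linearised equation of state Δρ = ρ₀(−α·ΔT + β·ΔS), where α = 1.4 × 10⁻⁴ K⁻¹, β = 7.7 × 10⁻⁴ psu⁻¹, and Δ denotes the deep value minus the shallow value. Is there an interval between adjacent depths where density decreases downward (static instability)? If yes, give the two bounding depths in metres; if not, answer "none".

83–134 m

Evaluate Δρ/ρ₀ = −αΔT + βΔS across each adjacent pair:
  20–28 m: −αΔT+βΔS = −(1.4 × 10⁻⁴)(-2.0)+(7.7 × 10⁻⁴)(+0.81) = 9.0 × 10⁻⁴ → stable
  28–83 m: −αΔT+βΔS = −(1.4 × 10⁻⁴)(-4.0)+(7.7 × 10⁻⁴)(+0.23) = 7.4 × 10⁻⁴ → stable
  83–134 m: −αΔT+βΔS = −(1.4 × 10⁻⁴)(+8.2)+(7.7 × 10⁻⁴)(-0.89) = -1.8 × 10⁻³ → UNSTABLE
  134–195 m: −αΔT+βΔS = −(1.4 × 10⁻⁴)(-9.6)+(7.7 × 10⁻⁴)(-0.34) = 1.1 × 10⁻³ → stable
  195–201 m: −αΔT+βΔS = −(1.4 × 10⁻⁴)(+8.5)+(7.7 × 10⁻⁴)(+1.91) = 2.8 × 10⁻⁴ → stable
The 83–134 m interval has Δρ < 0: lighter water underlies denser water.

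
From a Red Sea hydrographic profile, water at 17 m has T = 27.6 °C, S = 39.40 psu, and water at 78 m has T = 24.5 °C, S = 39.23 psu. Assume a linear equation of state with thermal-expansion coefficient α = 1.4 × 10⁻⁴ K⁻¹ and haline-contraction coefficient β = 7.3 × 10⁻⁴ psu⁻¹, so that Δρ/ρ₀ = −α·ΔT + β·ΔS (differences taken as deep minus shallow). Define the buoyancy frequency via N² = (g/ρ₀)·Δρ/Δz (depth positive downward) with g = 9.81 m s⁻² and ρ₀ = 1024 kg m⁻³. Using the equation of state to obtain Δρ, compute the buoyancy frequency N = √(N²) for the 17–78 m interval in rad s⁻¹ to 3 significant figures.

ΔT = -3.1 K, ΔS = -0.17 psu (deep − shallow).
Δρ/ρ₀ = −αΔT + βΔS = 4.34 × 10⁻⁴ − 1.241 × 10⁻⁴ = 3.099 × 10⁻⁴, so Δρ ≈ 0.3173 kg m⁻³.
N² = (g/ρ₀)·Δρ/Δz = g·(Δρ/ρ₀)/Δz = 9.81 × 3.099 × 10⁻⁴ / 61 = 4.9838 × 10⁻⁵ s⁻².
N = √(4.9838 × 10⁻⁵) = 7.0596 × 10⁻³ rad s⁻¹ ≈ 7.06 × 10⁻³ rad s⁻¹.

7.06 × 10⁻³ rad s⁻¹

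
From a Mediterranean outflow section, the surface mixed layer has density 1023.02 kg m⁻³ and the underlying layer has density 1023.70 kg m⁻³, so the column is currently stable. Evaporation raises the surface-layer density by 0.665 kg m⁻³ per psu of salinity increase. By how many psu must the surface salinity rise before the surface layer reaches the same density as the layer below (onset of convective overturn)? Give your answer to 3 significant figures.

1.02 psu

Density deficit of the surface layer: 1023.70 − 1023.02 = 0.68 kg m⁻³.
Required change = 0.68 / 0.665 = 1.02 psu.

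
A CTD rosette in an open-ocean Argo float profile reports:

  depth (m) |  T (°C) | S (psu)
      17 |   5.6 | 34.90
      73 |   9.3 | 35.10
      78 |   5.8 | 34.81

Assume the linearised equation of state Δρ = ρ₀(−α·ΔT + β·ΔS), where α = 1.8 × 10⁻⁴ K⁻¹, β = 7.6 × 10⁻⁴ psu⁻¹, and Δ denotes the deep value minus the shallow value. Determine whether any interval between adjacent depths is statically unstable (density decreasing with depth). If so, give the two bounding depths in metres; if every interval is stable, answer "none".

Evaluate Δρ/ρ₀ = −αΔT + βΔS across each adjacent pair:
  17–73 m: −αΔT+βΔS = −(1.8 × 10⁻⁴)(+3.7)+(7.6 × 10⁻⁴)(+0.20) = -5.1 × 10⁻⁴ → UNSTABLE
  73–78 m: −αΔT+βΔS = −(1.8 × 10⁻⁴)(-3.5)+(7.6 × 10⁻⁴)(-0.29) = 4.1 × 10⁻⁴ → stable
The 17–73 m interval has Δρ < 0: lighter water underlies denser water.

17–73 m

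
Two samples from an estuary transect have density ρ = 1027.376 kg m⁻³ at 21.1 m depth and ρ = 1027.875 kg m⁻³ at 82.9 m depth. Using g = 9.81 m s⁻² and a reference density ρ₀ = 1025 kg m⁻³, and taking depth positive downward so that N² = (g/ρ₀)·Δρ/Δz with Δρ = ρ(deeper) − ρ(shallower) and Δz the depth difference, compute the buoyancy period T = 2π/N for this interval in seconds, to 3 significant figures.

Δρ = 1027.875 − 1027.376 = 0.499 kg m⁻³ over Δz = 82.9 − 21.1 = 61.8 m.
N² = (9.81/1025) × (0.499/61.8) = 7.7278 × 10⁻⁵ s⁻².
N = √(7.7278 × 10⁻⁵) = 8.7908 × 10⁻³ rad s⁻¹, so T = 2π/N = 714.75 s ≈ 715 s.

715 s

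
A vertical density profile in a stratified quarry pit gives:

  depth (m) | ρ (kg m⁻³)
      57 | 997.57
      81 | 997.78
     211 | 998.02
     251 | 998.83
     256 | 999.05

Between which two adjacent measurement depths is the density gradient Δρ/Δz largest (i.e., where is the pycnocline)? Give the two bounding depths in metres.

Compute the density gradient over each adjacent pair:
  57–81 m: Δρ/Δz = 0.21/24 = 8.7 × 10⁻³ kg m⁻⁴
  81–211 m: Δρ/Δz = 0.24/130 = 1.8 × 10⁻³ kg m⁻⁴
  211–251 m: Δρ/Δz = 0.81/40 = 0.020 kg m⁻⁴
  251–256 m: Δρ/Δz = 0.22/5 = 0.044 kg m⁻⁴
The largest gradient is in the 251–256 m interval — the pycnocline.

251–256 m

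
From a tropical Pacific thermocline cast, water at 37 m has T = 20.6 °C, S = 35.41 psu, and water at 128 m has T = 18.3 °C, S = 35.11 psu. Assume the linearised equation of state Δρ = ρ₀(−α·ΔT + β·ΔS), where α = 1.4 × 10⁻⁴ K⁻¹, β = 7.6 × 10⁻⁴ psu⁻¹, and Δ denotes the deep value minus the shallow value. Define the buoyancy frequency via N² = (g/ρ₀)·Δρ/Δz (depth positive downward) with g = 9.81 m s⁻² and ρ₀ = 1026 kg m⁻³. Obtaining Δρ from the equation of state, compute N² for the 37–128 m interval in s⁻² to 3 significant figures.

1.01 × 10⁻⁵ s⁻²

ΔT = -2.3 K, ΔS = -0.30 psu (deep − shallow).
Δρ/ρ₀ = −αΔT + βΔS = 3.22 × 10⁻⁴ − 2.28 × 10⁻⁴ = 9.40 × 10⁻⁵, so Δρ ≈ 0.09644 kg m⁻³.
N² = (g/ρ₀)·Δρ/Δz = g·(Δρ/ρ₀)/Δz = 9.81 × 9.40 × 10⁻⁵ / 91 = 1.0133 × 10⁻⁵ s⁻² ≈ 1.01 × 10⁻⁵ s⁻².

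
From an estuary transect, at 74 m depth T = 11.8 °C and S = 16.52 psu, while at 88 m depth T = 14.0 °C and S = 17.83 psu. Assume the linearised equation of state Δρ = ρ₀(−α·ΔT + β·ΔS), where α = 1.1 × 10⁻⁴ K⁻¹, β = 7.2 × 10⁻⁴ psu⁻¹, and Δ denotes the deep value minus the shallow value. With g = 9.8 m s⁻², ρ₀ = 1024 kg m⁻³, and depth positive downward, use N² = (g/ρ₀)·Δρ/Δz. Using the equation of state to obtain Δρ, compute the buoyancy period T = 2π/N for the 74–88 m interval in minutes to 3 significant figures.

4.73 min

ΔT = +2.2 K, ΔS = +1.31 psu (deep − shallow).
Δρ/ρ₀ = −αΔT + βΔS = -2.42 × 10⁻⁴ + 9.432 × 10⁻⁴ = 7.012 × 10⁻⁴, so Δρ ≈ 0.7180 kg m⁻³.
N² = (g/ρ₀)·Δρ/Δz = g·(Δρ/ρ₀)/Δz = 9.8 × 7.012 × 10⁻⁴ / 14 = 4.9084 × 10⁻⁴ s⁻².
N = √(4.9084 × 10⁻⁴) = 0.022155 rad s⁻¹ → T = 2π/N = 283.60 s = 4.7267 min ≈ 4.73 min.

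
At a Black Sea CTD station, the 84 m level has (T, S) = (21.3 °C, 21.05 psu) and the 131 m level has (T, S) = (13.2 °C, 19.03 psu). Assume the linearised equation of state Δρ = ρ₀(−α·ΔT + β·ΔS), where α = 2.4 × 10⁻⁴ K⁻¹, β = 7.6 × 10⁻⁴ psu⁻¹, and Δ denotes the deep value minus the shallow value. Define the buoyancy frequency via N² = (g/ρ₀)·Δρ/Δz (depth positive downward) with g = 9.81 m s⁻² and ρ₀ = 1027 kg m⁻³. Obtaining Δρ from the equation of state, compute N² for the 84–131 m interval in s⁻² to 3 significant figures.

8.53 × 10⁻⁵ s⁻²

ΔT = -8.1 K, ΔS = -2.02 psu (deep − shallow).
Δρ/ρ₀ = −αΔT + βΔS = 1.944 × 10⁻³ − 1.5352 × 10⁻³ = 4.088 × 10⁻⁴, so Δρ ≈ 0.4198 kg m⁻³.
N² = (g/ρ₀)·Δρ/Δz = g·(Δρ/ρ₀)/Δz = 9.81 × 4.088 × 10⁻⁴ / 47 = 8.5326 × 10⁻⁵ s⁻² ≈ 8.53 × 10⁻⁵ s⁻².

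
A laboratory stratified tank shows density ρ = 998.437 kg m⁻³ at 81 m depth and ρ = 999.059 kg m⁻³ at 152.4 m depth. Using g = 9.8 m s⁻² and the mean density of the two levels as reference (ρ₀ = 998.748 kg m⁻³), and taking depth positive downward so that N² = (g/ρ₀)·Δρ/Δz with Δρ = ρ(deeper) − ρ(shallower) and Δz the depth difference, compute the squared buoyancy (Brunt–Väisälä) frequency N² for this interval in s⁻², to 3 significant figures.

Δρ = 999.059 − 998.437 = 0.622 kg m⁻³ over Δz = 152.4 − 81 = 71.4 m.
N² = (9.8/998.748) × (0.622/71.4) = 8.5480 × 10⁻⁵ s⁻² ≈ 8.55 × 10⁻⁵ s⁻².
Since Δρ > 0 the layer is stably stratified.

8.55 × 10⁻⁵ s⁻²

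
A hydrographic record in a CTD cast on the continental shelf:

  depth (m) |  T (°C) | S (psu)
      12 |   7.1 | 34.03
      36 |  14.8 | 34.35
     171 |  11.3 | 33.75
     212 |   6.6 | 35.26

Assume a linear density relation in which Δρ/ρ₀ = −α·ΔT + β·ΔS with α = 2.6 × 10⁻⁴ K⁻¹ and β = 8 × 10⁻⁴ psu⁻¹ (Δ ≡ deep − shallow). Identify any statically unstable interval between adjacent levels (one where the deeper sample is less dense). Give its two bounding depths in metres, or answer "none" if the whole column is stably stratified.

12–36 m

Evaluate Δρ/ρ₀ = −αΔT + βΔS across each adjacent pair:
  12–36 m: −αΔT+βΔS = −(2.6 × 10⁻⁴)(+7.7)+(8 × 10⁻⁴)(+0.32) = -1.7 × 10⁻³ → UNSTABLE
  36–171 m: −αΔT+βΔS = −(2.6 × 10⁻⁴)(-3.5)+(8 × 10⁻⁴)(-0.60) = 4.3 × 10⁻⁴ → stable
  171–212 m: −αΔT+βΔS = −(2.6 × 10⁻⁴)(-4.7)+(8 × 10⁻⁴)(+1.51) = 2.4 × 10⁻³ → stable
The 12–36 m interval has Δρ < 0: lighter water underlies denser water.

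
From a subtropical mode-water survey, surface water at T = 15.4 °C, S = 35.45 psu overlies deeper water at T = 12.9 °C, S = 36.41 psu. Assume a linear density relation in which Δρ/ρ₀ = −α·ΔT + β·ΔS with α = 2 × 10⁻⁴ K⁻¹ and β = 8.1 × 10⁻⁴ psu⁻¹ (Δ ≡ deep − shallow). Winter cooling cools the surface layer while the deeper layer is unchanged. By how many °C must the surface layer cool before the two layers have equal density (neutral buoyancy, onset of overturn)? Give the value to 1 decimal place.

6.4 °C

Neutral buoyancy requires Δρ = 0, i.e. −α(T_deep − T_surf′) + β(S_deep − S_surf) = 0.
T_surf′ = T_deep − (β/α)·ΔS = 12.9 − (8.1 × 10⁻⁴/2 × 10⁻⁴)·(+0.96) = 9.012 °C.
Cooling required: 15.4 − (9.012) = 6.388 °C.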